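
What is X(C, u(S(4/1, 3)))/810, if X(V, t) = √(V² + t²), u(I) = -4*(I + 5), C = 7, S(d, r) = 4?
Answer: √1345/810 ≈ 0.045277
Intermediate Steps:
u(I) = -20 - 4*I (u(I) = -4*(5 + I) = -20 - 4*I)
X(C, u(S(4/1, 3)))/810 = √(7² + (-20 - 4*4)²)/810 = √(49 + (-20 - 16)²)*(1/810) = √(49 + (-36)²)*(1/810) = √(49 + 1296)*(1/810) = √1345*(1/810) = √1345/810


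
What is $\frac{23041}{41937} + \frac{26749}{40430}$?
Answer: $\frac{2053320443}{1695512910} \approx 1.211$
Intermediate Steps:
$\frac{23041}{41937} + \frac{26749}{40430} = \frac{2053320443}{1695512910}$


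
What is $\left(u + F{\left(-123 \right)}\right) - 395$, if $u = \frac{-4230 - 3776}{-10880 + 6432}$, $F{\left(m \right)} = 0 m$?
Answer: $- \frac{874477}{2224} \approx -393.2$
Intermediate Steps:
$F{\left(m \right)} = 0$
$u = \frac{4003}{2224}$ ($u = - \frac{8006}{-4448} = \left(-8006\right) \left(- \frac{1}{4448}\right) = \frac{4003}{2224} \approx 1.7999$)
$\left(u + F{\left(-123 \right)}\right) - 395 = \left(\frac{4003}{2224} + 0\right) - 395 = \frac{4003}{2224} - 395 = - \frac{874477}{2224}$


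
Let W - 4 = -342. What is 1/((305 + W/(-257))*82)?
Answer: 257/6455286 ≈ 3.9812e-5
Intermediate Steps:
W = -338 (W = 4 - 342 = -338)
1/((305 + W/(-257))*82) = 1/((305 - 338/(-257))*82) = 1/((305 - 338*(-1/257))*82) = 1/((305 + 338/257)*82) = 1/((78723/257)*82) = 1/(6455286/257) = 257/6455286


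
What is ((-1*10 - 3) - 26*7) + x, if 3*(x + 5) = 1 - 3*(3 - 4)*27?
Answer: -518/3 ≈ -172.67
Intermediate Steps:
x = 67/3 (x = -5 + (1 - 3*(3 - 4)*27)/3 = -5 + (1 - 3*(-1)*27)/3 = -5 + (1 + 3*27)/3 = -5 + (1 + 81)/3 = -5 + (⅓)*82 = -5 + 82/3 = 67/3 ≈ 22.333)
((-1*10 - 3) - 26*7) + x = ((-1*10 - 3) - 26*7) + 67/3 = ((-10 - 3) - 182) + 67/3 = (-13 - 182) + 67/3 = -195 + 67/3 = -518/3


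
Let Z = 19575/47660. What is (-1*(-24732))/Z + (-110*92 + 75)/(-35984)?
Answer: 314188987533/5217680 ≈ 60216.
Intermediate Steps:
Z = 3915/9532 (Z = 19575*(1/47660) = 3915/9532 ≈ 0.41072)
(-1*(-24732))/Z + (-110*92 + 75)/(-35984) = (-1*(-24732))/(3915/9532) + (-110*92 + 75)/(-35984) = 24732*(9532/3915) + (-10120 + 75)*(-1/35984) = 8731312/145 - 10045*(-1/35984) = 8731312/145 + 10045/35984 = 314188987533/5217680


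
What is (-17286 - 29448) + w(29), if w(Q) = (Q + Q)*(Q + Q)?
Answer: -43370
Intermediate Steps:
w(Q) = 4*Q² (w(Q) = (2*Q)*(2*Q) = 4*Q²)
(-17286 - 29448) + w(29) = (-17286 - 29448) + 4*29² = -46734 + 4*841 = -46734 + 3364 = -43370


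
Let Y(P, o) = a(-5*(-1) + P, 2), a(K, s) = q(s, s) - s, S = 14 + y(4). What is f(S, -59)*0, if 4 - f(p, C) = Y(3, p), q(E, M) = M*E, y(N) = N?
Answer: 0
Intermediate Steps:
q(E, M) = E*M
S = 18 (S = 14 + 4 = 18)
a(K, s) = s² - s (a(K, s) = s*s - s = s² - s)
Y(P, o) = 2 (Y(P, o) = 2*(-1 + 2) = 2*1 = 2)
f(p, C) = 2 (f(p, C) = 4 - 1*2 = 4 - 2 = 2)
f(S, -59)*0 = 2*0 = 0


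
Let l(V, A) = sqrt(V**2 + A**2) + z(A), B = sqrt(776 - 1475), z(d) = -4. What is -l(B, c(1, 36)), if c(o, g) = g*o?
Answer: 4 - sqrt(597) ≈ -20.434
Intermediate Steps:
B = I*sqrt(699) (B = sqrt(-699) = I*sqrt(699) ≈ 26.439*I)
l(V, A) = -4 + sqrt(A**2 + V**2) (l(V, A) = sqrt(V**2 + A**2) - 4 = sqrt(A**2 + V**2) - 4 = -4 + sqrt(A**2 + V**2))
-l(B, c(1, 36)) = -(-4 + sqrt((36*1)**2 + (I*sqrt(699))**2)) = -(-4 + sqrt(36**2 - 699)) = -(-4 + sqrt(1296 - 699)) = -(-4 + sqrt(597)) = 4 - sqrt(597)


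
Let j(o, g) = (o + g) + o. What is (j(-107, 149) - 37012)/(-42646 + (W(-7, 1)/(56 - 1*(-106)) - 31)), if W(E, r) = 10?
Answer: 3003237/3456832 ≈ 0.86878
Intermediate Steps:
j(o, g) = g + 2*o (j(o, g) = (g + o) + o = g + 2*o)
(j(-107, 149) - 37012)/(-42646 + (W(-7, 1)/(56 - 1*(-106)) - 31)) = ((149 + 2*(-107)) - 37012)/(-42646 + (10/(56 - 1*(-106)) - 31)) = ((149 - 214) - 37012)/(-42646 + (10/(56 + 106) - 31)) = (-65 - 37012)/(-42646 + (10/162 - 31)) = -37077/(-42646 + (10*(1/162) - 31)) = -37077/(-42646 + (5/81 - 31)) = -37077/(-42646 - 2506/81) = -37077/(-3456832/81) = -37077*(-81/3456832) = 3003237/3456832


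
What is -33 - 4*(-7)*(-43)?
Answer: -1237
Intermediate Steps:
-33 - 4*(-7)*(-43) = -33 + 28*(-43) = -33 - 1204 = -1237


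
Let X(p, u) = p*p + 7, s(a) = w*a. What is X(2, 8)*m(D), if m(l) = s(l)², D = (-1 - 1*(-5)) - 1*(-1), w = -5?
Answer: 6875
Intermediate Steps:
s(a) = -5*a
X(p, u) = 7 + p² (X(p, u) = p² + 7 = 7 + p²)
D = 5 (D = (-1 + 5) + 1 = 4 + 1 = 5)
m(l) = 25*l² (m(l) = (-5*l)² = 25*l²)
X(2, 8)*m(D) = (7 + 2²)*(25*5²) = (7 + 4)*(25*25) = 11*625 = 6875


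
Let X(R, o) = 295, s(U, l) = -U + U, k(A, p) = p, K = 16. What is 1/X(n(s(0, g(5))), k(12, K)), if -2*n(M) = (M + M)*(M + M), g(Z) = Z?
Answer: 1/295 ≈ 0.0033898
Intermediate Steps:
s(U, l) = 0
n(M) = -2*M² (n(M) = -(M + M)*(M + M)/2 = -2*M*2*M/2 = -2*M²)
1/X(n(s(0, g(5))), k(12, K)) = 1/295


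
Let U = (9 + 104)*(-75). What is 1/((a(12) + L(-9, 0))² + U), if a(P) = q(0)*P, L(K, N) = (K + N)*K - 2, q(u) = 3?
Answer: 1/4750 ≈ 0.00021053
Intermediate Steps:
L(K, N) = -2 + K*(K + N) (L(K, N) = K*(K + N) - 2 = -2 + K*(K + N))
a(P) = 3*P
U = -8475 (U = 113*(-75) = -8475)
1/((a(12) + L(-9, 0))² + U) = 1/((3*12 + (-2 + (-9)² - 9*0))² - 8475) = 1/((36 + (-2 + 81 + 0))² - 8475) = 1/((36 + 79)² - 8475) = 1/(115² - 8475) = 1/(13225 - 8475) = 1/4750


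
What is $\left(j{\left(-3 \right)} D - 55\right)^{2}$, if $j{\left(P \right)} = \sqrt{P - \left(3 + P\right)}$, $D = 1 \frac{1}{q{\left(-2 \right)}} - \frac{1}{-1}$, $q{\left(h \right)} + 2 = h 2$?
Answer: $\frac{36275}{12} - \frac{275 i \sqrt{3}}{3} \approx 3022.9 - 158.77 i$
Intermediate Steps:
$q{\left(h \right)} = -2 + 2 h$ ($q{\left(h \right)} = -2 + h 2 = -2 + 2 h$)
$D = \frac{5}{6}$ ($D = 1 \frac{1}{-2 + 2 \left(-2\right)} - \frac{1}{-1} = 1 \frac{1}{-2 - 4} - -1 = 1 \frac{1}{-6} + 1 = 1 \left(- \frac{1}{6}\right) + 1 = - \frac{1}{6} + 1 = \frac{5}{6} \approx 0.83333$)
$j{\left(P \right)} = i \sqrt{3}$ ($j{\left(P \right)} = \sqrt{-3} = i \sqrt{3}$)
$\left(j{\left(-3 \right)} D - 55\right)^{2} = \left(i \sqrt{3} \cdot \frac{5}{6} - 55\right)^{2} = \left(\frac{5 i \sqrt{3}}{6} - 55\right)^{2} = \left(-55 + \frac{5 i \sqrt{3}}{6}\right)^{2}$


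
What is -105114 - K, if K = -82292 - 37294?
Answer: 14472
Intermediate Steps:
K = -119586
-105114 - K = -105114 - 1*(-119586) = -105114 + 119586 = 14472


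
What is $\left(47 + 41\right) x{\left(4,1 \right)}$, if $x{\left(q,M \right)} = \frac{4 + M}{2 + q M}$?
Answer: $\frac{220}{3} \approx 73.333$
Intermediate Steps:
$x{\left(q,M \right)} = \frac{4 + M}{2 + M q}$
$\left(47 + 41\right) x{\left(4,1 \right)} = \left(47 + 41\right) \frac{4 + 1}{2 + 1 \cdot 4} = 88 \frac{1}{2 + 4} \cdot 5 = 88 \cdot \frac{1}{6} \cdot 5 = 88 \cdot \frac{5}{6} = \frac{220}{3}$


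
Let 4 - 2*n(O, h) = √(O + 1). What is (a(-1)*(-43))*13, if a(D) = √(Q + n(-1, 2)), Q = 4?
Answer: -559*√6 ≈ -1369.3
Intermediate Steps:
n(O, h) = 2 - √(1 + O)/2 (n(O, h) = 2 - √(O + 1)/2 = 2 - √(1 + O)/2)
a(D) = √6 (a(D) = √(4 + (2 - √(1 - 1)/2)) = √(4 + (2 - √0/2)) = √(4 + (2 - ½*0)) = √(4 + (2 + 0)) = √(4 + 2) = √6)
(a(-1)*(-43))*13 = (√6*(-43))*13 = -43*√6*13 = -559*√6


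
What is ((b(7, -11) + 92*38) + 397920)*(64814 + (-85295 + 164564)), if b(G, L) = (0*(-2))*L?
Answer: 57837221528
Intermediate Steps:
b(G, L) = 0 (b(G, L) = 0*L = 0)
((b(7, -11) + 92*38) + 397920)*(64814 + (-85295 + 164564)) = ((0 + 92*38) + 397920)*(64814 + (-85295 + 164564)) = ((0 + 3496) + 397920)*(64814 + 79269) = (3496 + 397920)*144083 = 401416*144083 = 57837221528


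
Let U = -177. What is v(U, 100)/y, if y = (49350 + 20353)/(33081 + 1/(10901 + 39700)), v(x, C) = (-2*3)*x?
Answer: 592571815428/1175680501 ≈ 504.02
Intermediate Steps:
v(x, C) = -6*x
y = 3527041503/1673931682 (y = 69703/(33081 + 1/50601) = 69703/(1673931682/50601) = 69703*(50601/1673931682) = 3527041503/1673931682 ≈ 2.1070)
v(U, 100)/y = (-6*(-177))/(3527041503/1673931682) = 1062*(1673931682/3527041503) = 592571815428/1175680501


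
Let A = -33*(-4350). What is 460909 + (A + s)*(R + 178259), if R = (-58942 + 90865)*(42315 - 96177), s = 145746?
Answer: -497374568078723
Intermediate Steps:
R = -1719436626 (R = 31923*(-53862) = -1719436626)
A = 143550
460909 + (A + s)*(R + 178259) = 460909 + (143550 + 145746)*(-1719436626 + 178259) = 460909 + 289296*(-1719258367) = 460909 - 497374568539632 = -497374568078723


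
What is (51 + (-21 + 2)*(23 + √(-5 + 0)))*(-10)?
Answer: 3860 + 190*I*√5 ≈ 3860.0 + 424.85*I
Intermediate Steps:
(51 + (-21 + 2)*(23 + √(-5 + 0)))*(-10) = (51 - 19*(23 + √(-5)))*(-10) = (51 - 19*(23 + I*√5))*(-10) = (51 + (-437 - 19*I*√5))*(-10) = (-386 - 19*I*√5)*(-10) = 3860 + 190*I*√5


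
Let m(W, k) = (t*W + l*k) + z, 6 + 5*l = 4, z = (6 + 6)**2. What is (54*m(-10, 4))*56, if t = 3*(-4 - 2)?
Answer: 4874688/5 ≈ 9.7494e+5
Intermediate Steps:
z = 144 (z = 12**2 = 144)
l = -2/5 (l = -6/5 + (1/5)*4 = -6/5 + 4/5 = -2/5 ≈ -0.40000)
t = -18 (t = 3*(-6) = -18)
m(W, k) = 144 - 18*W - 2*k/5 (m(W, k) = (-18*W - 2*k/5) + 144 = 144 - 18*W - 2*k/5)
(54*m(-10, 4))*56 = (54*(144 - 18*(-10) - 2/5*4))*56 = (54*(144 + 180 - 8/5))*56 = (54*(1612/5))*56 = (87048/5)*56 = 4874688/5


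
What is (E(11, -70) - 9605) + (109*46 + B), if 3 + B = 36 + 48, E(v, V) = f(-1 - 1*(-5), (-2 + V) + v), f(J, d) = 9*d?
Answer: -5059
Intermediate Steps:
E(v, V) = -18 + 9*V + 9*v (E(v, V) = 9*((-2 + V) + v) = 9*(-2 + V + v) = -18 + 9*V + 9*v)
B = 81 (B = -3 + (36 + 48) = -3 + 84 = 81)
(E(11, -70) - 9605) + (109*46 + B) = ((-18 + 9*(-70) + 9*11) - 9605) + (109*46 + 81) = ((-18 - 630 + 99) - 9605) + (5014 + 81) = (-549 - 9605) + 5095 = -10154 + 5095 = -5059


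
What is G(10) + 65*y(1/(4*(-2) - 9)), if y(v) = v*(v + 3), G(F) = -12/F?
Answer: -17984/1445 ≈ -12.446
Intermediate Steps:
y(v) = v*(3 + v)
G(10) + 65*y(1/(4*(-2) - 9)) = -12/10 + 65*((3 + 1/(4*(-2) - 9))/(4*(-2) - 9)) = -12*1/10 + 65*((3 + 1/(-8 - 9))/(-8 - 9)) = -6/5 + 65*((3 + 1/(-17))/(-17)) = -6/5 + 65*(-(3 - 1/17)/17) = -6/5 + 65*(-1/17*50/17) = -6/5 + 65*(-50/289) = -6/5 - 3250/289 = -17984/1445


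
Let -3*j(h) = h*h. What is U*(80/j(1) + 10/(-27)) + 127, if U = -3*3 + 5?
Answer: 29389/27 ≈ 1088.5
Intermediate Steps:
U = -4 (U = -9 + 5 = -4)
j(h) = -h**2/3 (j(h) = -h*h/3 = -h**2/3)
U*(80/j(1) + 10/(-27)) + 127 = -4*(80/((-1/3*1**2)) + 10/(-27)) + 127 = -4*(80/((-1/3*1)) + 10*(-1/27)) + 127 = -4*(80/(-1/3) - 10/27) + 127 = -4*(80*(-3) - 10/27) + 127 = -4*(-240 - 10/27) + 127 = -4*(-6490/27) + 127 = 25960/27 + 127 = 29389/27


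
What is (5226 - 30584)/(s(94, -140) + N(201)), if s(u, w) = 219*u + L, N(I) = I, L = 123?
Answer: -12679/10455 ≈ -1.2127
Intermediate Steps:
s(u, w) = 123 + 219*u (s(u, w) = 219*u + 123 = 123 + 219*u)
(5226 - 30584)/(s(94, -140) + N(201)) = (5226 - 30584)/((123 + 219*94) + 201) = -25358/((123 + 20586) + 201) = -25358/(20709 + 201) = -25358/20910 = -25358*1/20910 = -12679/10455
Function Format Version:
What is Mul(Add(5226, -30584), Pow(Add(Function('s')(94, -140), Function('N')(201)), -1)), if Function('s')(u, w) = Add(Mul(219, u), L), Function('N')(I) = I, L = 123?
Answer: Rational(-12679, 10455) ≈ -1.2127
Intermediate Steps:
Function('s')(u, w) = Add(123, Mul(219, u)) (Function('s')(u, w) = Add(Mul(219, u), 123) = Add(123, Mul(219, u)))
Mul(Add(5226, -30584), Pow(Add(Function('s')(94, -140), Function('N')(201)), -1)) = Mul(Add(5226, -30584), Pow(Add(Add(123, Mul(219, 94)), 201), -1)) = Mul(-25358, Pow(Add(Add(123, 20586), 201), -1)) = Mul(-25358, Pow(Add(20709, 201), -1)) = Mul(-25358, Pow(20910, -1)) = Mul(-25358, Rational(1, 20910)) = Rational(-12679, 10455)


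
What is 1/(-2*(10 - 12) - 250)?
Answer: -1/246 ≈ -0.0040650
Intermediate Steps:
1/(-2*(10 - 12) - 250) = 1/(-2*(-2) - 250) = 1/(4 - 250) = 1/(-246) = -1/246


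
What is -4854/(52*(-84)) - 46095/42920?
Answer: 3641/97643 ≈ 0.037289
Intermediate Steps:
-4854/(52*(-84)) - 46095/42920 = -4854/(-4368) - 46095*1/42920 = -4854*(-1/4368) - 9219/8584 = 809/728 - 9219/8584 = 3641/97643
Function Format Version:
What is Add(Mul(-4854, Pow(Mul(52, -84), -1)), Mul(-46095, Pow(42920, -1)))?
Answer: Rational(3641, 97643) ≈ 0.037289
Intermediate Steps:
Add(Mul(-4854, Pow(Mul(52, -84), -1)), Mul(-46095, Pow(42920, -1))) = Add(Mul(-4854, Pow(-4368, -1)), Mul(-46095, Rational(1, 42920))) = Add(Mul(-4854, Rational(-1, 4368)), Rational(-9219, 8584)) = Add(Rational(809, 728), Rational(-9219, 8584)) = Rational(3641, 97643)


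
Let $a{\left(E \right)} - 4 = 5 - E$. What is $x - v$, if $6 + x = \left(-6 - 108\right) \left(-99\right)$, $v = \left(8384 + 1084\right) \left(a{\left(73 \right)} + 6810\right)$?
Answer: $-63859848$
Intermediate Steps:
$a{\left(E \right)} = 9 - E$ ($a{\left(E \right)} = 4 - \left(-5 + E\right) = 9 - E$)
$v = 63871128$ ($v = \left(8384 + 1084\right) \left(\left(9 - 73\right) + 6810\right) = 9468 \left(\left(9 - 73\right) + 6810\right) = 9468 \left(-64 + 6810\right) = 9468 \cdot 6746 = 63871128$)
$x = 11280$ ($x = -6 + \left(-6 - 108\right) \left(-99\right) = -6 - -11286 = -6 + 11286 = 11280$)
$x - v = 11280 - 63871128 = -63859848$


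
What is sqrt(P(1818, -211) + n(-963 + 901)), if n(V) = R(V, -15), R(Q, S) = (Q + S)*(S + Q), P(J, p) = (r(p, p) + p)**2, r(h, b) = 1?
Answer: 7*sqrt(1021) ≈ 223.67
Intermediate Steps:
P(J, p) = (1 + p)**2
R(Q, S) = (Q + S)**2 (R(Q, S) = (Q + S)*(Q + S) = (Q + S)**2)
n(V) = (-15 + V)**2 (n(V) = (V - 15)**2 = (-15 + V)**2)
sqrt(P(1818, -211) + n(-963 + 901)) = sqrt((1 - 211)**2 + (-15 + (-963 + 901))**2) = sqrt((-210)**2 + (-15 - 62)**2) = sqrt(44100 + (-77)**2) = sqrt(44100 + 5929) = sqrt(50029) = 7*sqrt(1021)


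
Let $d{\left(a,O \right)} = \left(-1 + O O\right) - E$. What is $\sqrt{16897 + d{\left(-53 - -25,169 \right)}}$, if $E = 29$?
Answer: $2 \sqrt{11357} \approx 213.14$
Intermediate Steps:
$d{\left(a,O \right)} = -30 + O^{2}$ ($d{\left(a,O \right)} = \left(-1 + O O\right) - 29 = \left(-1 + O^{2}\right) - 29 = -30 + O^{2}$)
$\sqrt{16897 + d{\left(-53 - -25,169 \right)}} = \sqrt{16897 - \left(30 - 169^{2}\right)} = \sqrt{16897 + \left(-30 + 28561\right)} = \sqrt{16897 + 28531} = \sqrt{45428} = 2 \sqrt{11357}$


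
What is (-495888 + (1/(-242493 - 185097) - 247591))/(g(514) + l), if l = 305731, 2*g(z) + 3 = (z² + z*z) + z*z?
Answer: -317904185611/300178228365 ≈ -1.0591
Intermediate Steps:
g(z) = -3/2 + 3*z²/2 (g(z) = -3/2 + ((z² + z*z) + z*z)/2 = -3/2 + ((z² + z²) + z²)/2 = -3/2 + (2*z² + z²)/2 = -3/2 + (3*z²)/2 = -3/2 + 3*z²/2)
(-495888 + (1/(-242493 - 185097) - 247591))/(g(514) + l) = (-495888 + (1/(-242493 - 185097) - 247591))/((-3/2 + (3/2)*514²) + 305731) = (-495888 + (1/(-427590) - 247591))/((-3/2 + (3/2)*264196) + 305731) = (-495888 + (-1/427590 - 247591))/((-3/2 + 396294) + 305731) = (-495888 - 105867435691/427590)/(792585/2 + 305731) = -317904185611/(427590*1404047/2) = -317904185611/427590*2/1404047 = -317904185611/300178228365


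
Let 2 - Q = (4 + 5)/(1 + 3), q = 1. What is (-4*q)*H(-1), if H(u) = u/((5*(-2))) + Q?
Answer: ⅗ ≈ 0.60000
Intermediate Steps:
Q = -¼ (Q = 2 - (4 + 5)/(1 + 3) = 2 - 9/4 = -¼ ≈ -0.25000)
H(u) = -¼ - u/10 (H(u) = u/((5*(-2))) - ¼ = u/(-10) - ¼ = -u/10 - ¼ = -¼ - u/10)
(-4*q)*H(-1) = (-4*1)*(-¼ - ⅒*(-1)) = -4*(-¼ + ⅒) = -4*(-3/20) = ⅗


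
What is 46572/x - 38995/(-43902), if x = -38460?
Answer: -45404687/140705910 ≈ -0.32269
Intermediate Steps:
46572/x - 38995/(-43902) = 46572/(-38460) - 38995/(-43902) = 46572*(-1/38460) - 38995*(-1/43902) = -3881/3205 + 38995/43902 = -45404687/140705910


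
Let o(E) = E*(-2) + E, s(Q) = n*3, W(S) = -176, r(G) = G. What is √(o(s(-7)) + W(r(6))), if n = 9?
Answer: I*√203 ≈ 14.248*I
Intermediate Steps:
s(Q) = 27 (s(Q) = 9*3 = 27)
o(E) = -E (o(E) = -2*E + E = -E)
√(o(s(-7)) + W(r(6))) = √(-1*27 - 176) = √(-27 - 176) = √(-203) = I*√203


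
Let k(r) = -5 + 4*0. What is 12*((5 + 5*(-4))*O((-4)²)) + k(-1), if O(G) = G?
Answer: -2885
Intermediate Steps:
k(r) = -5 (k(r) = -5 + 0 = -5)
12*((5 + 5*(-4))*O((-4)²)) + k(-1) = 12*((5 + 5*(-4))*(-4)²) - 5 = 12*((5 - 20)*16) - 5 = 12*(-15*16) - 5 = 12*(-240) - 5 = -2880 - 5 = -2885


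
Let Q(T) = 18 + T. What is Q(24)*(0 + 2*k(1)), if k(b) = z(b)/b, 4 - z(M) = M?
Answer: 252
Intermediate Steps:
z(M) = 4 - M
k(b) = (4 - b)/b
Q(24)*(0 + 2*k(1)) = (18 + 24)*(0 + 2*((4 - 1*1)/1)) = 42*(0 + 2*(1*(4 - 1))) = 42*(0 + 2*(1*3)) = 42*(0 + 2*3) = 42*(0 + 6) = 42*6 = 252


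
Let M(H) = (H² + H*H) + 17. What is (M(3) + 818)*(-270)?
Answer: -230310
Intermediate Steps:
M(H) = 17 + 2*H² (M(H) = (H² + H²) + 17 = 2*H² + 17 = 17 + 2*H²)
(M(3) + 818)*(-270) = ((17 + 2*3²) + 818)*(-270) = ((17 + 2*9) + 818)*(-270) = ((17 + 18) + 818)*(-270) = (35 + 818)*(-270) = 853*(-270) = -230310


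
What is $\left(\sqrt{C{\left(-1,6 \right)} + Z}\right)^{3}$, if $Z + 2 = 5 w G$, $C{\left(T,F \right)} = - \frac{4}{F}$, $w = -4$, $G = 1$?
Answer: $- \frac{136 i \sqrt{51}}{9} \approx - 107.91 i$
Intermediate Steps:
$Z = -22$ ($Z = -2 + 5 \left(-4\right) 1 = -2 - 20 = -22$)
$\left(\sqrt{C{\left(-1,6 \right)} + Z}\right)^{3} = \left(\sqrt{- \frac{4}{6} - 22}\right)^{3} = \left(\sqrt{\left(-4\right) \frac{1}{6} - 22}\right)^{3} = \left(\sqrt{- \frac{2}{3} - 22}\right)^{3} = \left(\sqrt{- \frac{68}{3}}\right)^{3} = \left(\frac{2 i \sqrt{51}}{3}\right)^{3} = - \frac{136 i \sqrt{51}}{9}$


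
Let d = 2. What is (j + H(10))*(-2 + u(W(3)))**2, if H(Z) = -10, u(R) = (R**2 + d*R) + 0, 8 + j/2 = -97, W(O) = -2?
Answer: -880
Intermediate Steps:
j = -210 (j = -16 + 2*(-97) = -16 - 194 = -210)
u(R) = R**2 + 2*R (u(R) = (R**2 + 2*R) + 0 = R**2 + 2*R)
(j + H(10))*(-2 + u(W(3)))**2 = (-210 - 10)*(-2 - 2*(2 - 2))**2 = -220*(-2 - 2*0)**2 = -220*(-2 + 0)**2 = -220*(-2)**2 = -220*4 = -880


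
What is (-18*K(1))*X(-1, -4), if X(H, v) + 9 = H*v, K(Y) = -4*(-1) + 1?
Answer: 450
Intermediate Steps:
K(Y) = 5 (K(Y) = 4 + 1 = 5)
X(H, v) = -9 + H*v
(-18*K(1))*X(-1, -4) = (-18*5)*(-9 - 1*(-4)) = -90*(-9 + 4) = -90*(-5) = 450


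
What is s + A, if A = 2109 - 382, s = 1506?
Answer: 3233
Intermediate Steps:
A = 1727
s + A = 1506 + 1727 = 3233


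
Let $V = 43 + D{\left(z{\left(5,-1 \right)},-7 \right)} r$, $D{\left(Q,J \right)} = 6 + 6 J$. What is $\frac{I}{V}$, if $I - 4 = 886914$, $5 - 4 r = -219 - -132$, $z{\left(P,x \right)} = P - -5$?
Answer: $- \frac{886918}{785} \approx -1129.8$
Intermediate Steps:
$z{\left(P,x \right)} = 5 + P$ ($z{\left(P,x \right)} = P + 5 = 5 + P$)
$r = 23$ ($r = \frac{5}{4} - \frac{-219 - -132}{4} = \frac{5}{4} - \frac{-219 + 132}{4} = \frac{5}{4} - - \frac{87}{4} = \frac{5}{4} + \frac{87}{4} = 23$)
$I = 886918$ ($I = 4 + 886914 = 886918$)
$V = -785$ ($V = 43 + \left(6 + 6 \left(-7\right)\right) 23 = 43 + \left(6 - 42\right) 23 = 43 - 828 = -785$)
$\frac{I}{V} = \frac{886918}{-785} = 886918 \left(- \frac{1}{785}\right) = - \frac{886918}{785}$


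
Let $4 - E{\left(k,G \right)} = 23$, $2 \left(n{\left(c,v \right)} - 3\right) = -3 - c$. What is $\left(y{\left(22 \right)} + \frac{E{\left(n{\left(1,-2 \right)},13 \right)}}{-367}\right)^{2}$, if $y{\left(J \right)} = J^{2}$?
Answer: $\frac{31558456609}{134689} \approx 2.3431 \cdot 10^{5}$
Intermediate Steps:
$n{\left(c,v \right)} = \frac{3}{2} - \frac{c}{2}$ ($n{\left(c,v \right)} = 3 + \frac{-3 - c}{2} = 3 - \left(\frac{3}{2} + \frac{c}{2}\right) = \frac{3}{2} - \frac{c}{2}$)
$E{\left(k,G \right)} = -19$ ($E{\left(k,G \right)} = 4 - 23 = -19$)
$\left(y{\left(22 \right)} + \frac{E{\left(n{\left(1,-2 \right)},13 \right)}}{-367}\right)^{2} = \left(22^{2} - \frac{19}{-367}\right)^{2} = \left(484 - - \frac{19}{367}\right)^{2} = \left(484 + \frac{19}{367}\right)^{2} = \left(\frac{177647}{367}\right)^{2} = \frac{31558456609}{134689}$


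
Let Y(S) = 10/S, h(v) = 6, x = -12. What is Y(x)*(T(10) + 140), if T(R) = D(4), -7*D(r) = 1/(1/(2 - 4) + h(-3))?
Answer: -26945/231 ≈ -116.65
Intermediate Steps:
D(r) = -2/77 (D(r) = -1/(7*(1/(2 - 4) + 6)) = -1/(7*(1/(-2) + 6)) = -1/(7*(-1/2 + 6)) = -1/(7*11/2) = -1/7*2/11 = -2/77)
T(R) = -2/77
Y(x)*(T(10) + 140) = (10/(-12))*(-2/77 + 140) = (10*(-1/12))*(10778/77) = -5/6*10778/77 = -26945/231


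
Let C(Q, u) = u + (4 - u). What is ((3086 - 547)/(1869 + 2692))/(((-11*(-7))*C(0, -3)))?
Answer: 2539/1404788 ≈ 0.0018074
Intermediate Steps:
C(Q, u) = 4
((3086 - 547)/(1869 + 2692))/(((-11*(-7))*C(0, -3))) = ((3086 - 547)/(1869 + 2692))/((-11*(-7)*4)) = (2539/4561)/((77*4)) = (2539*(1/4561))/308 = (2539/4561)*(1/308) = 2539/1404788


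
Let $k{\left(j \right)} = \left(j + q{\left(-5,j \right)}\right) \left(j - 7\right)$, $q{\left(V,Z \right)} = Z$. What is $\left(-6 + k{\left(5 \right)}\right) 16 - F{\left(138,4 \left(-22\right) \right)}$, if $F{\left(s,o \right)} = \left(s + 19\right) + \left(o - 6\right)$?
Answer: $-479$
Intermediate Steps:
$k{\left(j \right)} = 2 j \left(-7 + j\right)$ ($k{\left(j \right)} = \left(j + j\right) \left(j - 7\right) = 2 j \left(-7 + j\right)$)
$F{\left(s,o \right)} = 13 + o + s$ ($F{\left(s,o \right)} = \left(19 + s\right) + \left(o - 6\right) = \left(19 + s\right) + \left(-6 + o\right) = 13 + o + s$)
$\left(-6 + k{\left(5 \right)}\right) 16 - F{\left(138,4 \left(-22\right) \right)} = \left(-6 + 2 \cdot 5 \left(-7 + 5\right)\right) 16 - \left(13 + 4 \left(-22\right) + 138\right) = \left(-6 + 2 \cdot 5 \left(-2\right)\right) 16 - \left(13 - 88 + 138\right) = \left(-6 - 20\right) 16 - 63 = \left(-26\right) 16 - 63 = -416 - 63 = -479$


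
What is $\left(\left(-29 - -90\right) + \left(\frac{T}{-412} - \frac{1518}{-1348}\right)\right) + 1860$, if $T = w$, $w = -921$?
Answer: $\frac{267186055}{138844} \approx 1924.4$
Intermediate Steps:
$T = -921$
$\left(\left(-29 - -90\right) + \left(\frac{T}{-412} - \frac{1518}{-1348}\right)\right) + 1860 = \left(\left(-29 - -90\right) - \left(- \frac{921}{412} - \frac{759}{674}\right)\right) + 1860 = \left(\left(-29 + 90\right) - - \frac{466731}{138844}\right) + 1860 = \left(61 + \left(\frac{921}{412} + \frac{759}{674}\right)\right) + 1860 = \left(61 + \frac{466731}{138844}\right) + 1860 = \frac{8936215}{138844} + 1860 = \frac{267186055}{138844}$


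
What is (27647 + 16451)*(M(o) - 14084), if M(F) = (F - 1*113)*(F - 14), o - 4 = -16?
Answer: -477757732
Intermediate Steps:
o = -12 (o = 4 - 16 = -12)
M(F) = (-113 + F)*(-14 + F) (M(F) = (F - 113)*(-14 + F) = (-113 + F)*(-14 + F))
(27647 + 16451)*(M(o) - 14084) = (27647 + 16451)*((1582 + (-12)² - 127*(-12)) - 14084) = 44098*((1582 + 144 + 1524) - 14084) = 44098*(3250 - 14084) = 44098*(-10834) = -477757732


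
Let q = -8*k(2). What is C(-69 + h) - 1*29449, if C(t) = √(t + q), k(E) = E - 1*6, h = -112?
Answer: -29449 + I*√149 ≈ -29449.0 + 12.207*I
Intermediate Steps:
k(E) = -6 + E (k(E) = E - 6 = -6 + E)
q = 32 (q = -8*(-6 + 2) = -8*(-4) = 32)
C(t) = √(32 + t) (C(t) = √(t + 32) = √(32 + t))
C(-69 + h) - 1*29449 = √(32 + (-69 - 112)) - 1*29449 = √(32 - 181) - 29449 = √(-149) - 29449 = I*√149 - 29449 = -29449 + I*√149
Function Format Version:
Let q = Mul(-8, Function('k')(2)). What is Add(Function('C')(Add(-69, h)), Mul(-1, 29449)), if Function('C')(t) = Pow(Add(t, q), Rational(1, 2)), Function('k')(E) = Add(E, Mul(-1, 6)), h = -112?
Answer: Add(-29449, Mul(I, Pow(149, Rational(1, 2)))) ≈ Add(-29449., Mul(12.207, I))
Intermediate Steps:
Function('k')(E) = Add(-6, E) (Function('k')(E) = Add(E, -6) = Add(-6, E))
q = 32 (q = Mul(-8, Add(-6, 2)) = Mul(-8, -4) = 32)
Function('C')(t) = Pow(Add(32, t), Rational(1, 2)) (Function('C')(t) = Pow(Add(t, 32), Rational(1, 2)) = Pow(Add(32, t), Rational(1, 2)))
Add(Function('C')(Add(-69, h)), Mul(-1, 29449)) = Add(Pow(Add(32, Add(-69, -112)), Rational(1, 2)), Mul(-1, 29449)) = Add(Pow(Add(32, -181), Rational(1, 2)), -29449) = Add(Pow(-149, Rational(1, 2)), -29449) = Add(Mul(I, Pow(149, Rational(1, 2))), -29449) = Add(-29449, Mul(I, Pow(149, Rational(1, 2))))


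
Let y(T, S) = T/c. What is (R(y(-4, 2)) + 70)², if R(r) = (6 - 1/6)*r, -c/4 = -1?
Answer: 148225/36 ≈ 4117.4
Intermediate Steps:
c = 4 (c = -4*(-1) = 4)
y(T, S) = T/4
R(r) = 35*r/6 (R(r) = (6 - 1*⅙)*r = (6 - ⅙)*r = 35*r/6)
(R(y(-4, 2)) + 70)² = (35*((¼)*(-4))/6 + 70)² = ((35/6)*(-1) + 70)² = (-35/6 + 70)² = (385/6)² = 148225/36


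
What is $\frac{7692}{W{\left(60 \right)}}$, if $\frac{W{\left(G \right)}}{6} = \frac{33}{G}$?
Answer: $\frac{25640}{11} \approx 2330.9$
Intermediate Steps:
$W{\left(G \right)} = \frac{198}{G}$ ($W{\left(G \right)} = 6 \frac{33}{G} = \frac{198}{G}$)
$\frac{7692}{W{\left(60 \right)}} = \frac{7692}{198 \cdot \frac{1}{60}} = \frac{7692}{\frac{33}{10}} = 7692 \cdot \frac{10}{33} = \frac{25640}{11}$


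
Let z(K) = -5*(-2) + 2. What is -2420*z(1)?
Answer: -29040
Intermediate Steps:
z(K) = 12 (z(K) = 10 + 2 = 12)
-2420*z(1) = -2420*12 = -29040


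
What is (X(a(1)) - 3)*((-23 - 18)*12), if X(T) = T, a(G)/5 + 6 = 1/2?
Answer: 15006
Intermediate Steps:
a(G) = -55/2 (a(G) = -30 + 5*(1/2) = -30 + 5*(1*(½)) = -30 + 5*(½) = -30 + 5/2 = -55/2)
(X(a(1)) - 3)*((-23 - 18)*12) = (-55/2 - 3)*((-23 - 18)*12) = -(-2501)*12/2 = -61/2*(-492) = 15006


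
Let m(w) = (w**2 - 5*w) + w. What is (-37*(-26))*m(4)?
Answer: 0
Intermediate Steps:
m(w) = w**2 - 4*w
(-37*(-26))*m(4) = (-37*(-26))*(4*(-4 + 4)) = 962*(4*0) = 962*0 = 0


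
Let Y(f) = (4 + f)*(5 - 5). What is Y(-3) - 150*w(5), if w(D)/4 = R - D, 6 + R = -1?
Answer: 7200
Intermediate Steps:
R = -7 (R = -6 - 1 = -7)
Y(f) = 0 (Y(f) = (4 + f)*0 = 0)
w(D) = -28 - 4*D (w(D) = 4*(-7 - D) = -28 - 4*D)
Y(-3) - 150*w(5) = 0 - 150*(-28 - 4*5) = 0 - 150*(-28 - 20) = 0 - 150*(-48) = 0 + 7200 = 7200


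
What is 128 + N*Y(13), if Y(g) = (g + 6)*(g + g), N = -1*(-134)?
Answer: 66324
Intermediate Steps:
N = 134
Y(g) = 2*g*(6 + g) (Y(g) = (6 + g)*(2*g) = 2*g*(6 + g))
128 + N*Y(13) = 128 + 134*(2*13*(6 + 13)) = 128 + 134*(2*13*19) = 128 + 134*494 = 128 + 66196 = 66324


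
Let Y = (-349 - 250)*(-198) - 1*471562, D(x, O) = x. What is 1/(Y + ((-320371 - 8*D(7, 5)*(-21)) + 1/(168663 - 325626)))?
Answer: -156963/105503465266 ≈ -1.4878e-6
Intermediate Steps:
Y = -352960 (Y = -599*(-198) - 471562 = 118602 - 471562 = -352960)
1/(Y + ((-320371 - 8*D(7, 5)*(-21)) + 1/(168663 - 325626))) = 1/(-352960 + ((-320371 - 8*7*(-21)) + 1/(168663 - 325626))) = 1/(-352960 + ((-320371 - 56*(-21)) + 1/(-156963))) = 1/(-352960 + ((-320371 + 1176) - 1/156963)) = 1/(-352960 + (-319195 - 1/156963)) = 1/(-352960 - 50101804786/156963) = 1/(-105503465266/156963) = -156963/105503465266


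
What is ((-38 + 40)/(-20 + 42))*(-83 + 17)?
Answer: -6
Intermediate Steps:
((-38 + 40)/(-20 + 42))*(-83 + 17) = (2/22)*(-66) = (2*(1/22))*(-66) = (1/11)*(-66) = -6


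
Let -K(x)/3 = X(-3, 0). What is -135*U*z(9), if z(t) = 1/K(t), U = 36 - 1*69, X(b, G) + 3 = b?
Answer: 495/2 ≈ 247.50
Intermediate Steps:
X(b, G) = -3 + b
K(x) = 18 (K(x) = -3*(-3 - 3) = -3*(-6) = 18)
U = -33 (U = 36 - 69 = -33)
z(t) = 1/18
-135*U*z(9) = -(-4455)/18 = -135*(-11/6) = 495/2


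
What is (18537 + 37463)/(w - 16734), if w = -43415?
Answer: -56000/60149 ≈ -0.93102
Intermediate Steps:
(18537 + 37463)/(w - 16734) = (18537 + 37463)/(-43415 - 16734) = 56000/(-60149) = 56000*(-1/60149) = -56000/60149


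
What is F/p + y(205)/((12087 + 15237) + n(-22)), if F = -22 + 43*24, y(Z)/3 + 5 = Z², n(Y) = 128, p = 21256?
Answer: 338407235/72939964 ≈ 4.6395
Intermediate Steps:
y(Z) = -15 + 3*Z²
F = 1010 (F = -22 + 1032 = 1010)
F/p + y(205)/((12087 + 15237) + n(-22)) = 1010/21256 + (-15 + 3*205²)/((12087 + 15237) + 128) = 1010*(1/21256) + (-15 + 3*42025)/(27324 + 128) = 505/10628 + (-15 + 126075)/27452 = 505/10628 + 126060*(1/27452) = 505/10628 + 31515/6863 = 338407235/72939964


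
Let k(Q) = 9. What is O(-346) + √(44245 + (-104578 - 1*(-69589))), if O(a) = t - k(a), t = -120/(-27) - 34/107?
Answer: -4693/963 + 2*√2314 ≈ 91.335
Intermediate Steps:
t = 3974/963 (t = -120*(-1/27) - 34*1/107 = 40/9 - 34/107 = 3974/963 ≈ 4.1267)
O(a) = -4693/963 (O(a) = 3974/963 - 1*9 = 3974/963 - 9 = -4693/963)
O(-346) + √(44245 + (-104578 - 1*(-69589))) = -4693/963 + √(44245 + (-104578 - 1*(-69589))) = -4693/963 + √(44245 + (-104578 + 69589)) = -4693/963 + √(44245 - 34989) = -4693/963 + √9256 = -4693/963 + 2*√2314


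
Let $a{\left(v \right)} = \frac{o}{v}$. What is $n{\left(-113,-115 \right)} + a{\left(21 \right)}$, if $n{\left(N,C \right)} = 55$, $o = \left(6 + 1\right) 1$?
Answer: $\frac{166}{3} \approx 55.333$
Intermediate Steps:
$o = 7$ ($o = 7 \cdot 1 = 7$)
$a{\left(v \right)} = \frac{7}{v}$
$n{\left(-113,-115 \right)} + a{\left(21 \right)} = 55 + \frac{7}{21} = 55 + 7 \cdot \frac{1}{21} = 55 + \frac{1}{3} = \frac{166}{3}$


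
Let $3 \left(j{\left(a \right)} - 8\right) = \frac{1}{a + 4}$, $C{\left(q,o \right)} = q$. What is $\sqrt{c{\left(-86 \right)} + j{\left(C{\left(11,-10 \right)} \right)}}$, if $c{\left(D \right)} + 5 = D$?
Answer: $\frac{i \sqrt{18670}}{15} \approx 9.1092 i$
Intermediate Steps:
$c{\left(D \right)} = -5 + D$
$j{\left(a \right)} = 8 + \frac{1}{3 \left(4 + a\right)}$ ($j{\left(a \right)} = 8 + \frac{1}{3 \left(a + 4\right)} = 8 + \frac{1}{3 \left(4 + a\right)}$)
$\sqrt{c{\left(-86 \right)} + j{\left(C{\left(11,-10 \right)} \right)}} = \sqrt{\left(-5 - 86\right) + \frac{97 + 24 \cdot 11}{3 \left(4 + 11\right)}} = \sqrt{-91 + \frac{97 + 264}{3 \cdot 15}} = \sqrt{-91 + \frac{1}{3} \cdot \frac{1}{15} \cdot 361} = \sqrt{-91 + \frac{361}{45}} = \sqrt{- \frac{3734}{45}} = \frac{i \sqrt{18670}}{15}$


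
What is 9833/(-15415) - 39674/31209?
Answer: -918452807/481086735 ≈ -1.9091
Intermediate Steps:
9833/(-15415) - 39674/31209 = 9833*(-1/15415) - 39674*1/31209 = -9833/15415 - 39674/31209 = -918452807/481086735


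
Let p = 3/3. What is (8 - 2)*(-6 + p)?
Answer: -30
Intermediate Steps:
p = 1 (p = 3*(1/3) = 1)
(8 - 2)*(-6 + p) = (8 - 2)*(-6 + 1) = 6*(-5) = -30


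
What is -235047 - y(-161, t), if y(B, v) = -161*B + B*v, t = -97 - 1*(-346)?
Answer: -220879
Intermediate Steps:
t = 249 (t = -97 + 346 = 249)
-235047 - y(-161, t) = -235047 - (-161)*(-161 + 249) = -235047 - (-161)*88 = -235047 - 1*(-14168) = -235047 + 14168 = -220879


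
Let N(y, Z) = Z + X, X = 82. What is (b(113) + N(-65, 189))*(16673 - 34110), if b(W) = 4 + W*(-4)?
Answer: 3086349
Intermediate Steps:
b(W) = 4 - 4*W
N(y, Z) = 82 + Z (N(y, Z) = Z + 82 = 82 + Z)
(b(113) + N(-65, 189))*(16673 - 34110) = ((4 - 4*113) + (82 + 189))*(16673 - 34110) = ((4 - 452) + 271)*(-17437) = (-448 + 271)*(-17437) = -177*(-17437) = 3086349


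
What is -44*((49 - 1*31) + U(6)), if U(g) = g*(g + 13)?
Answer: -5808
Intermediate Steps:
U(g) = g*(13 + g)
-44*((49 - 1*31) + U(6)) = -44*((49 - 1*31) + 6*(13 + 6)) = -44*((49 - 31) + 6*19) = -44*(18 + 114) = -44*132 = -5808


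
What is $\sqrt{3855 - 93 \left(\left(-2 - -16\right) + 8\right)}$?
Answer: $3 \sqrt{201} \approx 42.532$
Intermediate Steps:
$\sqrt{3855 - 93 \left(\left(-2 - -16\right) + 8\right)} = \sqrt{3855 - 93 \left(\left(-2 + 16\right) + 8\right)} = \sqrt{3855 - 93 \left(14 + 8\right)} = \sqrt{3855 - 2046} = \sqrt{1809} = 3 \sqrt{201}$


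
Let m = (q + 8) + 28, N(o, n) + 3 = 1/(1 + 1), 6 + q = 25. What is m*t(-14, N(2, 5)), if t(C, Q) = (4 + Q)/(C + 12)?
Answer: -165/4 ≈ -41.250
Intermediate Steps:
q = 19 (q = -6 + 25 = 19)
N(o, n) = -5/2 (N(o, n) = -3 + 1/(1 + 1) = -3 + 1/2 = -5/2)
m = 55 (m = (19 + 8) + 28 = 27 + 28 = 55)
t(C, Q) = (4 + Q)/(12 + C)
m*t(-14, N(2, 5)) = 55*((4 - 5/2)/(12 - 14)) = 55*((3/2)/(-2)) = 55*(-1/2*3/2) = 55*(-3/4) = -165/4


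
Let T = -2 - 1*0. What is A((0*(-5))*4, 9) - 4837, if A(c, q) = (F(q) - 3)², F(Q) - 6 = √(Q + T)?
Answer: -4821 + 6*√7 ≈ -4805.1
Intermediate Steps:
T = -2 (T = -2 + 0 = -2)
F(Q) = 6 + √(-2 + Q) (F(Q) = 6 + √(Q - 2) = 6 + √(-2 + Q))
A(c, q) = (3 + √(-2 + q))² (A(c, q) = ((6 + √(-2 + q)) - 3)² = (3 + √(-2 + q))²)
A((0*(-5))*4, 9) - 4837 = (3 + √(-2 + 9))² - 4837 = (3 + √7)² - 4837 = -4837 + (3 + √7)²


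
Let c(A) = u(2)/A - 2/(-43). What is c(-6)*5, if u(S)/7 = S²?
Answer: -2980/129 ≈ -23.101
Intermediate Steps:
u(S) = 7*S²
c(A) = 2/43 + 28/A (c(A) = (7*2²)/A - 2/(-43) = (7*4)/A - 2*(-1/43) = 28/A + 2/43 = 2/43 + 28/A)
c(-6)*5 = (2/43 + 28/(-6))*5 = (2/43 + 28*(-⅙))*5 = (2/43 - 14/3)*5 = -596/129*5 = -2980/129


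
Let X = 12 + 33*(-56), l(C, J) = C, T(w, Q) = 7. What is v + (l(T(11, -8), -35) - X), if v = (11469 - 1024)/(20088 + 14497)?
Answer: 12750120/6917 ≈ 1843.3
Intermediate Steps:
X = -1836 (X = 12 - 1848 = -1836)
v = 2089/6917 (v = 10445/34585 = 10445*(1/34585) = 2089/6917 ≈ 0.30201)
v + (l(T(11, -8), -35) - X) = 2089/6917 + (7 - 1*(-1836)) = 2089/6917 + (7 + 1836) = 2089/6917 + 1843 = 12750120/6917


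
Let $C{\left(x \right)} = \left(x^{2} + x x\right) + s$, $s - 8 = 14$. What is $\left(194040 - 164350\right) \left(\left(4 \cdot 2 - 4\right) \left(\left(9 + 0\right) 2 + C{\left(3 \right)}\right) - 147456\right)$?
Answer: $-4371080560$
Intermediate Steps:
$s = 22$ ($s = 8 + 14 = 22$)
$C{\left(x \right)} = 22 + 2 x^{2}$ ($C{\left(x \right)} = \left(x^{2} + x x\right) + 22 = \left(x^{2} + x^{2}\right) + 22 = 2 x^{2} + 22 = 22 + 2 x^{2}$)
$\left(194040 - 164350\right) \left(\left(4 \cdot 2 - 4\right) \left(\left(9 + 0\right) 2 + C{\left(3 \right)}\right) - 147456\right) = \left(194040 - 164350\right) \left(\left(4 \cdot 2 - 4\right) \left(\left(9 + 0\right) 2 + \left(22 + 2 \cdot 3^{2}\right)\right) - 147456\right) = 29690 \left(\left(8 - 4\right) \left(9 \cdot 2 + \left(22 + 2 \cdot 9\right)\right) - 147456\right) = 29690 \left(4 \left(18 + \left(22 + 18\right)\right) - 147456\right) = 29690 \left(4 \left(18 + 40\right) - 147456\right) = 29690 \left(4 \cdot 58 - 147456\right) = 29690 \left(232 - 147456\right) = 29690 \left(-147224\right) = -4371080560$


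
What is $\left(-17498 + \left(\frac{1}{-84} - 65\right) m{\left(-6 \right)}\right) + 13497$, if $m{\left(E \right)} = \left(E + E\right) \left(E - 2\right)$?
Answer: $- \frac{71695}{7} \approx -10242.0$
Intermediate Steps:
$m{\left(E \right)} = 2 E \left(-2 + E\right)$
$\left(-17498 + \left(\frac{1}{-84} - 65\right) m{\left(-6 \right)}\right) + 13497 = \left(-17498 + \left(\frac{1}{-84} - 65\right) 2 \left(-6\right) \left(-2 - 6\right)\right) + 13497 = \left(-17498 + \left(- \frac{1}{84} - 65\right) 2 \left(-6\right) \left(-8\right)\right) + 13497 = \left(-17498 - \frac{43688}{7}\right) + 13497 = - \frac{166174}{7} + 13497 = - \frac{71695}{7}$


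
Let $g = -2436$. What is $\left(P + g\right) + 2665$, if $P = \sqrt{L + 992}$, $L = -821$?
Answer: $229 + 3 \sqrt{19} \approx 242.08$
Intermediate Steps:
$P = 3 \sqrt{19}$ ($P = \sqrt{-821 + 992} = \sqrt{171} = 3 \sqrt{19} \approx 13.077$)
$\left(P + g\right) + 2665 = \left(3 \sqrt{19} - 2436\right) + 2665 = \left(-2436 + 3 \sqrt{19}\right) + 2665 = 229 + 3 \sqrt{19}$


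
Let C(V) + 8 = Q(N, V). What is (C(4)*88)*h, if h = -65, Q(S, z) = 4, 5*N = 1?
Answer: 22880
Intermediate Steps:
N = 1/5 (N = (1/5)*1 = 1/5 ≈ 0.20000)
C(V) = -4 (C(V) = -8 + 4 = -4)
(C(4)*88)*h = -4*88*(-65) = -352*(-65) = 22880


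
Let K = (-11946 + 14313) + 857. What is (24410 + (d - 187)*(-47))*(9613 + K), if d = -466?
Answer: 707331537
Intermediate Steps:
K = 3224 (K = 2367 + 857 = 3224)
(24410 + (d - 187)*(-47))*(9613 + K) = (24410 + (-466 - 187)*(-47))*(9613 + 3224) = (24410 - 653*(-47))*12837 = (24410 + 30691)*12837 = 55101*12837 = 707331537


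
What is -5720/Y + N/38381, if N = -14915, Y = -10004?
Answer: 17582415/95990881 ≈ 0.18317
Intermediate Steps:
-5720/Y + N/38381 = -5720/(-10004) - 14915/38381 = -5720*(-1/10004) - 14915*1/38381 = 1430/2501 - 14915/38381 = 17582415/95990881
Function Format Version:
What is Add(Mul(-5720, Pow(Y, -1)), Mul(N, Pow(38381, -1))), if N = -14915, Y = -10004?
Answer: Rational(17582415, 95990881) ≈ 0.18317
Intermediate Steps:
Add(Mul(-5720, Pow(Y, -1)), Mul(N, Pow(38381, -1))) = Add(Mul(-5720, Pow(-10004, -1)), Mul(-14915, Pow(38381, -1))) = Add(Mul(-5720, Rational(-1, 10004)), Mul(-14915, Rational(1, 38381))) = Add(Rational(1430, 2501), Rational(-14915, 38381)) = Rational(17582415, 95990881)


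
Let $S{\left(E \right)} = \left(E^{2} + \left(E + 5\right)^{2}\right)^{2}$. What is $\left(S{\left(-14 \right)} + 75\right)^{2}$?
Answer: $5898854416$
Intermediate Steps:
$S{\left(E \right)} = \left(E^{2} + \left(5 + E\right)^{2}\right)^{2}$
$\left(S{\left(-14 \right)} + 75\right)^{2} = \left(\left(\left(-14\right)^{2} + \left(5 - 14\right)^{2}\right)^{2} + 75\right)^{2} = \left(\left(196 + \left(-9\right)^{2}\right)^{2} + 75\right)^{2} = \left(\left(196 + 81\right)^{2} + 75\right)^{2} = \left(277^{2} + 75\right)^{2} = \left(76729 + 75\right)^{2} = 76804^{2} = 5898854416$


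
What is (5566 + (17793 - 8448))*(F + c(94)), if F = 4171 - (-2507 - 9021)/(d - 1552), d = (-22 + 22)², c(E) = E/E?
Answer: 12046999497/194 ≈ 6.2098e+7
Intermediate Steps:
c(E) = 1
d = 0 (d = 0² = 0)
F = 807733/194 (F = 4171 - (-2507 - 9021)/(0 - 1552) = 4171 - (-11528)/(-1552) = 4171 - (-11528)*(-1)/1552 = 4171 - 1*1441/194 = 4171 - 1441/194 = 807733/194 ≈ 4163.6)
(5566 + (17793 - 8448))*(F + c(94)) = (5566 + (17793 - 8448))*(807733/194 + 1) = (5566 + 9345)*(807927/194) = 14911*(807927/194) = 12046999497/194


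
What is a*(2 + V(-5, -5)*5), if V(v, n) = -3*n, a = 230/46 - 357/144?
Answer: 9317/48 ≈ 194.10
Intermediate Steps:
a = 121/48 (a = 230*(1/46) - 357*1/144 = 5 - 119/48 = 121/48 ≈ 2.5208)
a*(2 + V(-5, -5)*5) = 121*(2 - 3*(-5)*5)/48 = 121*(2 + 15*5)/48 = 121*(2 + 75)/48 = (121/48)*77 = 9317/48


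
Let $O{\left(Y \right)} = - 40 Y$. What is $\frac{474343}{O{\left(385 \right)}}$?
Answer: $- \frac{474343}{15400} \approx -30.801$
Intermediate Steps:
$\frac{474343}{O{\left(385 \right)}} = \frac{474343}{\left(-40\right) 385} = \frac{474343}{-15400} = 474343 \left(- \frac{1}{15400}\right) = - \frac{474343}{15400}$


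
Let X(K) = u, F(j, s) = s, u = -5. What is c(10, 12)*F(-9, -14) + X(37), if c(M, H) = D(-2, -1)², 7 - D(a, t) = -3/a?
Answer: -857/2 ≈ -428.50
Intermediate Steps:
D(a, t) = 7 + 3/a (D(a, t) = 7 - (-3)/a = 7 + 3/a)
c(M, H) = 121/4 (c(M, H) = (7 + 3/(-2))² = (7 + 3*(-½))² = (7 - 3/2)² = (11/2)² = 121/4)
X(K) = -5
c(10, 12)*F(-9, -14) + X(37) = (121/4)*(-14) - 5 = -847/2 - 5 = -857/2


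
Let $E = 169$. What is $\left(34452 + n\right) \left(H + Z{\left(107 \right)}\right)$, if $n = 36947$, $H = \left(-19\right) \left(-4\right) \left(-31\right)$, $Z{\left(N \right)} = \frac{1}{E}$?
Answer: $- \frac{28428440037}{169} \approx -1.6822 \cdot 10^{8}$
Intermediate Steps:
$Z{\left(N \right)} = \frac{1}{169}$
$H = -2356$ ($H = 76 \left(-31\right) = -2356$)
$\left(34452 + n\right) \left(H + Z{\left(107 \right)}\right) = \left(34452 + 36947\right) \left(-2356 + \frac{1}{169}\right) = 71399 \left(- \frac{398163}{169}\right) = - \frac{28428440037}{169}$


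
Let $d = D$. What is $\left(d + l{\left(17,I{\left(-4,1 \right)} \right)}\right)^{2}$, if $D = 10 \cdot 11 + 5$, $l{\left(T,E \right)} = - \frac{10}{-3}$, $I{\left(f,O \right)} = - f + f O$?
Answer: $\frac{126025}{9} \approx 14003.0$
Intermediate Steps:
$I{\left(f,O \right)} = - f + O f$
$l{\left(T,E \right)} = \frac{10}{3}$ ($l{\left(T,E \right)} = \left(-10\right) \left(- \frac{1}{3}\right) = \frac{10}{3}$)
$D = 115$ ($D = 110 + 5 = 115$)
$d = 115$
$\left(d + l{\left(17,I{\left(-4,1 \right)} \right)}\right)^{2} = \left(115 + \frac{10}{3}\right)^{2} = \left(\frac{355}{3}\right)^{2} = \frac{126025}{9}$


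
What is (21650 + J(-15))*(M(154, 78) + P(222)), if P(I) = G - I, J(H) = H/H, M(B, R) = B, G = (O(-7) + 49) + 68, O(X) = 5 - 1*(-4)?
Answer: 1255758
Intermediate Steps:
O(X) = 9 (O(X) = 5 + 4 = 9)
G = 126 (G = (9 + 49) + 68 = 58 + 68 = 126)
J(H) = 1
P(I) = 126 - I
(21650 + J(-15))*(M(154, 78) + P(222)) = (21650 + 1)*(154 + (126 - 1*222)) = 21651*(154 + (126 - 222)) = 21651*(154 - 96) = 21651*58 = 1255758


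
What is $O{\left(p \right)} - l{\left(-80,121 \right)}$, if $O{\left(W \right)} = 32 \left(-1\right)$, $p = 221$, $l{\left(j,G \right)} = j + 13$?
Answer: $35$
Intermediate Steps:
$l{\left(j,G \right)} = 13 + j$
$O{\left(W \right)} = -32$
$O{\left(p \right)} - l{\left(-80,121 \right)} = -32 - \left(13 - 80\right) = -32 - -67 = -32 + 67 = 35$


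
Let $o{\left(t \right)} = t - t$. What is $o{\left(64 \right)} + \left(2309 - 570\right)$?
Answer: $1739$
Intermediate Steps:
$o{\left(t \right)} = 0$
$o{\left(64 \right)} + \left(2309 - 570\right) = 0 + \left(2309 - 570\right) = 0 + 1739 = 1739$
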